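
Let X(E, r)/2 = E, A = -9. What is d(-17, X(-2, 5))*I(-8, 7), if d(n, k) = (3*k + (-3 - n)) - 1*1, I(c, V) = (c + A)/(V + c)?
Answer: 17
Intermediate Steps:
I(c, V) = (-9 + c)/(V + c) (I(c, V) = (c - 9)/(V + c) = (-9 + c)/(V + c))
X(E, r) = 2*E
d(n, k) = -4 - n + 3*k (d(n, k) = (-3 - n + 3*k) - 1 = -4 - n + 3*k)
d(-17, X(-2, 5))*I(-8, 7) = (-4 - 1*(-17) + 3*(2*(-2)))*((-9 - 8)/(7 - 8)) = (-4 + 17 + 3*(-4))*(-17/(-1)) = (-4 + 17 - 12)*(-1*(-17)) = 1*17 = 17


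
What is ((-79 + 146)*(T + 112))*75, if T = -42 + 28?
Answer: 492450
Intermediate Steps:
T = -14
((-79 + 146)*(T + 112))*75 = ((-79 + 146)*(-14 + 112))*75 = (67*98)*75 = 6566*75 = 492450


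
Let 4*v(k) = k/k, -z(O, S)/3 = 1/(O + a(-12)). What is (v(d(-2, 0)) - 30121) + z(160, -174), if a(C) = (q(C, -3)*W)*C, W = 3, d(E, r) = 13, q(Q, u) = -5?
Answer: -5120529/170 ≈ -30121.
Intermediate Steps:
a(C) = -15*C (a(C) = (-5*3)*C = -15*C)
z(O, S) = -3/(180 + O) (z(O, S) = -3/(O - 15*(-12)) = -3/(O + 180) = -3/(180 + O))
v(k) = 1/4 (v(k) = (k/k)/4 = (1/4)*1 = 1/4)
(v(d(-2, 0)) - 30121) + z(160, -174) = (1/4 - 30121) - 3/(180 + 160) = -120483/4 - 3/340 = -5120529/170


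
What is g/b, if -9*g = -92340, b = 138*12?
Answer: 285/46 ≈ 6.1956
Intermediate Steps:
b = 1656
g = 10260 (g = -⅑*(-92340) = 10260)
g/b = 10260/1656 = 10260*(1/1656) = 285/46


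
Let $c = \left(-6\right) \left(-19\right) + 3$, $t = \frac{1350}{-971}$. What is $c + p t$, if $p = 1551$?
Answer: $- \frac{1980243}{971} \approx -2039.4$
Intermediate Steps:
$t = - \frac{1350}{971}$ ($t = 1350 \left(- \frac{1}{971}\right) = - \frac{1350}{971} \approx -1.3903$)
$c = 117$ ($c = 114 + 3 = 117$)
$c + p t = 117 + 1551 \left(- \frac{1350}{971}\right) = 117 - \frac{2093850}{971} = - \frac{1980243}{971}$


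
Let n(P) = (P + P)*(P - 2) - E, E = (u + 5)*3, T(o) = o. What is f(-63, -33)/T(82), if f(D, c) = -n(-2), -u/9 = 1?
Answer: -14/41 ≈ -0.34146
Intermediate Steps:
u = -9 (u = -9*1 = -9)
E = -12 (E = (-9 + 5)*3 = -4*3 = -12)
n(P) = 12 + 2*P*(-2 + P) (n(P) = (P + P)*(P - 2) - 1*(-12) = (2*P)*(-2 + P) + 12 = 2*P*(-2 + P) + 12 = 12 + 2*P*(-2 + P))
f(D, c) = -28 (f(D, c) = -(12 - 4*(-2) + 2*(-2)²) = -(12 + 8 + 2*4) = -(12 + 8 + 8) = -1*28 = -28)
f(-63, -33)/T(82) = -28/82 = -28*1/82 = -14/41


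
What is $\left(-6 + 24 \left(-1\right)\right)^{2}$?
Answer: $900$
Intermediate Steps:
$\left(-6 + 24 \left(-1\right)\right)^{2} = \left(-6 - 24\right)^{2} = \left(-30\right)^{2} = 900$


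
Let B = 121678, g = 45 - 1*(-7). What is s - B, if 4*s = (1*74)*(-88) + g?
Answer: -123293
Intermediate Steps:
g = 52 (g = 45 + 7 = 52)
s = -1615 (s = ((1*74)*(-88) + 52)/4 = (74*(-88) + 52)/4 = (-6512 + 52)/4 = (1/4)*(-6460) = -1615)
s - B = -1615 - 1*121678 = -1615 - 121678 = -123293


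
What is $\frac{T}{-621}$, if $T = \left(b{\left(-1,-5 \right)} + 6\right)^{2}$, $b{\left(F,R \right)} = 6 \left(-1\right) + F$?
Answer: $- \frac{1}{621} \approx -0.0016103$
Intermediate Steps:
$b{\left(F,R \right)} = -6 + F$
$T = 1$ ($T = \left(\left(-6 - 1\right) + 6\right)^{2} = \left(-7 + 6\right)^{2} = \left(-1\right)^{2} = 1$)
$\frac{T}{-621} = 1 \frac{1}{-621} = 1 \left(- \frac{1}{621}\right) = - \frac{1}{621}$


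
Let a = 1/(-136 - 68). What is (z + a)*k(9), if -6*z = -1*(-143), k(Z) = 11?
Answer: -17831/68 ≈ -262.22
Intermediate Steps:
z = -143/6 (z = -(-1)*(-143)/6 = -⅙*143 = -143/6 ≈ -23.833)
a = -1/204 (a = 1/(-204) = -1/204 ≈ -0.0049020)
(z + a)*k(9) = (-143/6 - 1/204)*11 = -1621/68*11 = -17831/68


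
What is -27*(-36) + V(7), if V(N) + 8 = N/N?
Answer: 965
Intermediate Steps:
V(N) = -7 (V(N) = -8 + N/N = -8 + 1 = -7)
-27*(-36) + V(7) = -27*(-36) - 7 = 972 - 7 = 965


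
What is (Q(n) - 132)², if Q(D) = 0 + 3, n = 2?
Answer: 16641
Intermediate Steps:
Q(D) = 3
(Q(n) - 132)² = (3 - 132)² = (-129)² = 16641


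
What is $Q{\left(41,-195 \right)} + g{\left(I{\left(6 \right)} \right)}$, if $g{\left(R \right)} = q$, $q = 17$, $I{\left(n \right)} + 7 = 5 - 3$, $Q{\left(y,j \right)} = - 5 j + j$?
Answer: $797$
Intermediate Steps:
$Q{\left(y,j \right)} = - 4 j$
$I{\left(n \right)} = -5$ ($I{\left(n \right)} = -7 + \left(5 - 3\right) = -7 + 2 = -5$)
$g{\left(R \right)} = 17$
$Q{\left(41,-195 \right)} + g{\left(I{\left(6 \right)} \right)} = \left(-4\right) \left(-195\right) + 17 = 780 + 17 = 797$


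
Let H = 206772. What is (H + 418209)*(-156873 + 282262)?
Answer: 78365742609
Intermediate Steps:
(H + 418209)*(-156873 + 282262) = (206772 + 418209)*(-156873 + 282262) = 624981*125389 = 78365742609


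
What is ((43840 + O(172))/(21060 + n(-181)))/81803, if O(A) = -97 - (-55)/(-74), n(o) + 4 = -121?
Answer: 3236927/126728389570 ≈ 2.5542e-5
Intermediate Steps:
n(o) = -125 (n(o) = -4 - 121 = -125)
O(A) = -7233/74 (O(A) = -97 - (-55)*(-1)/74 = -97 - 1*55/74 = -97 - 55/74 = -7233/74)
((43840 + O(172))/(21060 + n(-181)))/81803 = ((43840 - 7233/74)/(21060 - 125))/81803 = ((3236927/74)/20935)*(1/81803) = ((3236927/74)*(1/20935))*(1/81803) = (3236927/1549190)*(1/81803) = 3236927/126728389570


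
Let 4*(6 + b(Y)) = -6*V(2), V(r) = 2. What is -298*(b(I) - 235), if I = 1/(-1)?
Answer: 72712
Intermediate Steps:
I = -1
b(Y) = -9 (b(Y) = -6 + (-6*2)/4 = -6 + (1/4)*(-12) = -6 - 3 = -9)
-298*(b(I) - 235) = -298*(-9 - 235) = -298*(-244) = 72712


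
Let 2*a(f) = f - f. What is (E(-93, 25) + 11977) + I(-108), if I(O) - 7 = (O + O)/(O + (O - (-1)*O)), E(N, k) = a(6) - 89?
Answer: 35687/3 ≈ 11896.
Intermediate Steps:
a(f) = 0 (a(f) = (f - f)/2 = (½)*0 = 0)
E(N, k) = -89 (E(N, k) = 0 - 89 = -89)
I(O) = 23/3 (I(O) = 7 + (O + O)/(O + (O - (-1)*O)) = 7 + (2*O)/(O + (O + O)) = 7 + (2*O)/(O + 2*O) = 7 + (2*O)/((3*O)) = 7 + (2*O)*(1/(3*O)) = 7 + ⅔ = 23/3)
(E(-93, 25) + 11977) + I(-108) = (-89 + 11977) + 23/3 = 11888 + 23/3 = 35687/3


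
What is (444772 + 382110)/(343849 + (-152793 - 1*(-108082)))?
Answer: 59063/21367 ≈ 2.7642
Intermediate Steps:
(444772 + 382110)/(343849 + (-152793 - 1*(-108082))) = 826882/(343849 + (-152793 + 108082)) = 826882/(343849 - 44711) = 826882/299138 = 826882*(1/299138) = 59063/21367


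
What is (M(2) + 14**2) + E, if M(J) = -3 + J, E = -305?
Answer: -110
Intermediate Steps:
(M(2) + 14**2) + E = ((-3 + 2) + 14**2) - 305 = (-1 + 196) - 305 = 195 - 305 = -110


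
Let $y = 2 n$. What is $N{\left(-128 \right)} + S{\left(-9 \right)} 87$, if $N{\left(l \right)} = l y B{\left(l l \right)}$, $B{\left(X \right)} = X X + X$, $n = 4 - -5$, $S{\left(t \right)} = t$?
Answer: $-618513040143$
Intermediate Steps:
$n = 9$ ($n = 4 + 5 = 9$)
$B{\left(X \right)} = X + X^{2}$ ($B{\left(X \right)} = X^{2} + X = X + X^{2}$)
$y = 18$ ($y = 2 \cdot 9 = 18$)
$N{\left(l \right)} = 18 l^{3} \left(1 + l^{2}\right)$ ($N{\left(l \right)} = l 18 l l \left(1 + l l\right) = 18 l l^{2} \left(1 + l^{2}\right) = 18 l^{3} \left(1 + l^{2}\right)$)
$N{\left(-128 \right)} + S{\left(-9 \right)} 87 = 18 \left(-128\right)^{3} \left(1 + \left(-128\right)^{2}\right) - 783 = 18 \left(-2097152\right) \left(1 + 16384\right) - 783 = 18 \left(-2097152\right) 16385 - 783 = -618513039360 - 783 = -618513040143$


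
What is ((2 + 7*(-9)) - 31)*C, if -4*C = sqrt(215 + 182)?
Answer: 23*sqrt(397) ≈ 458.27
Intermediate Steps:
C = -sqrt(397)/4 (C = -sqrt(215 + 182)/4 = -sqrt(397)/4 ≈ -4.9812)
((2 + 7*(-9)) - 31)*C = ((2 + 7*(-9)) - 31)*(-sqrt(397)/4) = ((2 - 63) - 31)*(-sqrt(397)/4) = (-61 - 31)*(-sqrt(397)/4) = -(-23)*sqrt(397) = 23*sqrt(397)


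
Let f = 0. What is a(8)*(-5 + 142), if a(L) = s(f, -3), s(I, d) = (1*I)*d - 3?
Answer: -411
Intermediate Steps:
s(I, d) = -3 + I*d (s(I, d) = I*d - 3 = -3 + I*d)
a(L) = -3 (a(L) = -3 + 0*(-3) = -3 + 0 = -3)
a(8)*(-5 + 142) = -3*(-5 + 142) = -3*137 = -411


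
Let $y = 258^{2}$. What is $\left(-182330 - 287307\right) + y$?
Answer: $-403073$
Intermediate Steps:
$y = 66564$
$\left(-182330 - 287307\right) + y = \left(-182330 - 287307\right) + 66564 = -469637 + 66564 = -403073$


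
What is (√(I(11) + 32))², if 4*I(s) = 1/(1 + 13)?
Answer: 1793/56 ≈ 32.018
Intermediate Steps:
I(s) = 1/56 (I(s) = 1/(4*(1 + 13)) = (¼)/14 = (¼)*(1/14) = 1/56)
(√(I(11) + 32))² = (√(1/56 + 32))² = (√(1793/56))² = (√25102/28)² = 1793/56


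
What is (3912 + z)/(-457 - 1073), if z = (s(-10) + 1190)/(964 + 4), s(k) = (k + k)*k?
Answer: -1894103/740520 ≈ -2.5578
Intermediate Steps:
s(k) = 2*k**2 (s(k) = (2*k)*k = 2*k**2)
z = 695/484 (z = (2*(-10)**2 + 1190)/(964 + 4) = (2*100 + 1190)/968 = (200 + 1190)*(1/968) = 1390*(1/968) = 695/484 ≈ 1.4360)
(3912 + z)/(-457 - 1073) = (3912 + 695/484)/(-457 - 1073) = (1894103/484)/(-1530) = (1894103/484)*(-1/1530) = -1894103/740520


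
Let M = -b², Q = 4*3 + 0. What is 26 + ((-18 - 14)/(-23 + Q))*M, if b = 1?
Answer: 254/11 ≈ 23.091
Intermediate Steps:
Q = 12 (Q = 12 + 0 = 12)
M = -1 (M = -1*1² = -1*1 = -1)
26 + ((-18 - 14)/(-23 + Q))*M = 26 + ((-18 - 14)/(-23 + 12))*(-1) = 26 - 32/(-11)*(-1) = 26 - 32*(-1/11)*(-1) = 26 + (32/11)*(-1) = 26 - 32/11 = 254/11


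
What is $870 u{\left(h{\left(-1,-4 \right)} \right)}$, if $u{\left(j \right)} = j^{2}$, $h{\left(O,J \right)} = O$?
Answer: $870$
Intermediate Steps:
$870 u{\left(h{\left(-1,-4 \right)} \right)} = 870 \left(-1\right)^{2} = 870 \cdot 1 = 870$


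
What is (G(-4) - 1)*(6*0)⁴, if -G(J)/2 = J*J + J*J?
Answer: 0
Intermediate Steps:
G(J) = -4*J² (G(J) = -2*(J*J + J*J) = -2*(J² + J²) = -4*J²)
(G(-4) - 1)*(6*0)⁴ = (-4*(-4)² - 1)*(6*0)⁴ = (-4*16 - 1)*0⁴ = (-64 - 1)*0 = -65*0 = 0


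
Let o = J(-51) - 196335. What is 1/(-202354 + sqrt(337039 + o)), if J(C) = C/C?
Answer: -202354/40947000611 - sqrt(140705)/40947000611 ≈ -4.9510e-6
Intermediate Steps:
J(C) = 1
o = -196334 (o = 1 - 196335 = -196334)
1/(-202354 + sqrt(337039 + o)) = 1/(-202354 + sqrt(337039 - 196334)) = 1/(-202354 + sqrt(140705))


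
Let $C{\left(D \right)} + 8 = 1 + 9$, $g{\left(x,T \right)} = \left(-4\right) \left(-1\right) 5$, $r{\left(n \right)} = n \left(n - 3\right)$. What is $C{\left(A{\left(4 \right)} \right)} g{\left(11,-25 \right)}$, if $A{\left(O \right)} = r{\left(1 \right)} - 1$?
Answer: $40$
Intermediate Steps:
$r{\left(n \right)} = n \left(-3 + n\right)$
$g{\left(x,T \right)} = 20$ ($g{\left(x,T \right)} = 4 \cdot 5 = 20$)
$A{\left(O \right)} = -3$ ($A{\left(O \right)} = 1 \left(-3 + 1\right) - 1 = 1 \left(-2\right) - 1 = -2 - 1 = -3$)
$C{\left(D \right)} = 2$ ($C{\left(D \right)} = -8 + \left(1 + 9\right) = -8 + 10 = 2$)
$C{\left(A{\left(4 \right)} \right)} g{\left(11,-25 \right)} = 2 \cdot 20 = 40$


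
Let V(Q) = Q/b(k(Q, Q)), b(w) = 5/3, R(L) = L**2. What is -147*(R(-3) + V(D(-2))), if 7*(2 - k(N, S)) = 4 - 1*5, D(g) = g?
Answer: -5733/5 ≈ -1146.6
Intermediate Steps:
k(N, S) = 15/7 (k(N, S) = 2 - (4 - 1*5)/7 = 2 - (4 - 5)/7 = 2 - 1/7*(-1) = 2 + 1/7 = 15/7)
b(w) = 5/3 (b(w) = 5*(1/3) = 5/3)
V(Q) = 3*Q/5 (V(Q) = Q/(5/3) = Q*(3/5) = 3*Q/5)
-147*(R(-3) + V(D(-2))) = -147*((-3)**2 + (3/5)*(-2)) = -147*(9 - 6/5) = -147*39/5 = -5733/5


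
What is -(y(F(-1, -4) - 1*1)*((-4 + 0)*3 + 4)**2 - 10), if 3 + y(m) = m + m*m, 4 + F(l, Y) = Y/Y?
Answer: -566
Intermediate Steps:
F(l, Y) = -3 (F(l, Y) = -4 + Y/Y = -4 + 1 = -3)
y(m) = -3 + m + m**2 (y(m) = -3 + (m + m*m) = -3 + (m + m**2) = -3 + m + m**2)
-(y(F(-1, -4) - 1*1)*((-4 + 0)*3 + 4)**2 - 10) = -((-3 + (-3 - 1*1) + (-3 - 1*1)**2)*((-4 + 0)*3 + 4)**2 - 10) = -((-3 + (-3 - 1) + (-3 - 1)**2)*(-4*3 + 4)**2 - 10) = -((-3 - 4 + (-4)**2)*(-12 + 4)**2 - 10) = -((-3 - 4 + 16)*(-8)**2 - 10) = -(9*64 - 10) = -(576 - 10) = -1*566 = -566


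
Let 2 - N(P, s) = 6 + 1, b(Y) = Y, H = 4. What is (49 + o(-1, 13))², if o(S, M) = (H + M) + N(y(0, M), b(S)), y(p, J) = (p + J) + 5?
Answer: 3721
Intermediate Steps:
y(p, J) = 5 + J + p (y(p, J) = (J + p) + 5 = 5 + J + p)
N(P, s) = -5 (N(P, s) = 2 - (6 + 1) = 2 - 1*7 = 2 - 7 = -5)
o(S, M) = -1 + M (o(S, M) = (4 + M) - 5 = -1 + M)
(49 + o(-1, 13))² = (49 + (-1 + 13))² = (49 + 12)² = 61² = 3721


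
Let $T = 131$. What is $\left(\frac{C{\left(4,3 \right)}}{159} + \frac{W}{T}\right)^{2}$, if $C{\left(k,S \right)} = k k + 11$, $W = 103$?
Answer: $\frac{44063044}{48205249} \approx 0.91407$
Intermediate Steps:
$C{\left(k,S \right)} = 11 + k^{2}$ ($C{\left(k,S \right)} = k^{2} + 11 = 11 + k^{2}$)
$\left(\frac{C{\left(4,3 \right)}}{159} + \frac{W}{T}\right)^{2} = \left(\frac{11 + 4^{2}}{159} + \frac{103}{131}\right)^{2} = \left(\left(11 + 16\right) \frac{1}{159} + 103 \cdot \frac{1}{131}\right)^{2} = \left(27 \cdot \frac{1}{159} + \frac{103}{131}\right)^{2} = \left(\frac{9}{53} + \frac{103}{131}\right)^{2} = \left(\frac{6638}{6943}\right)^{2} = \frac{44063044}{48205249}$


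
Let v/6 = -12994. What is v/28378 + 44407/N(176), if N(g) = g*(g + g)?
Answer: -14751421/7264768 ≈ -2.0305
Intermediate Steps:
v = -77964 (v = 6*(-12994) = -77964)
N(g) = 2*g**2 (N(g) = g*(2*g) = 2*g**2)
v/28378 + 44407/N(176) = -77964/28378 + 44407/((2*176**2)) = -77964*1/28378 + 44407/((2*30976)) = -38982/14189 + 44407/61952 = -38982/14189 + 44407*(1/61952) = -38982/14189 + 367/512 = -14751421/7264768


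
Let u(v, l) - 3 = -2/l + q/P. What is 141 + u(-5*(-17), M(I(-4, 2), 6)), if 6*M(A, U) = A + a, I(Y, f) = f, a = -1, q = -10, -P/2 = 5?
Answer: 133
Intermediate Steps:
P = -10 (P = -2*5 = -10)
M(A, U) = -1/6 + A/6 (M(A, U) = (A - 1)/6 = (-1 + A)/6 = -1/6 + A/6)
u(v, l) = 4 - 2/l (u(v, l) = 3 + (-2/l - 10/(-10)) = 3 + (-2/l - 10*(-1/10)) = 3 + (-2/l + 1) = 3 + (1 - 2/l) = 4 - 2/l)
141 + u(-5*(-17), M(I(-4, 2), 6)) = 141 + (4 - 2/(-1/6 + (1/6)*2)) = 141 + (4 - 2/(-1/6 + 1/3)) = 141 + (4 - 2/1/6) = 141 + (4 - 2*6) = 141 + (4 - 12) = 141 - 8 = 133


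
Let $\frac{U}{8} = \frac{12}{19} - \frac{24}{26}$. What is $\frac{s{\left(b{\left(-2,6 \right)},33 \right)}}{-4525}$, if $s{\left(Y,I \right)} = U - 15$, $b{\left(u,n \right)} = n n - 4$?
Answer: $\frac{4281}{1117675} \approx 0.0038303$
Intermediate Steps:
$U = - \frac{576}{247}$ ($U = 8 \left(\frac{12}{19} - \frac{24}{26}\right) = 8 \left(12 \cdot \frac{1}{19} - \frac{12}{13}\right) = 8 \left(\frac{12}{19} - \frac{12}{13}\right) = 8 \left(- \frac{72}{247}\right) = - \frac{576}{247} \approx -2.332$)
$b{\left(u,n \right)} = -4 + n^{2}$ ($b{\left(u,n \right)} = n^{2} - 4 = -4 + n^{2}$)
$s{\left(Y,I \right)} = - \frac{4281}{247}$ ($s{\left(Y,I \right)} = - \frac{576}{247} - 15 = - \frac{4281}{247}$)
$\frac{s{\left(b{\left(-2,6 \right)},33 \right)}}{-4525} = - \frac{4281}{247 \left(-4525\right)} = \left(- \frac{4281}{247}\right) \left(- \frac{1}{4525}\right) = \frac{4281}{1117675}$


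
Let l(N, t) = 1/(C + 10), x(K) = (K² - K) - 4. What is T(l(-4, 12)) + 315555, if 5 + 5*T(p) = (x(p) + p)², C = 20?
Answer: 1278006652801/4050000 ≈ 3.1556e+5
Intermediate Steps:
x(K) = -4 + K² - K
l(N, t) = 1/30 (l(N, t) = 1/(20 + 10) = 1/30)
T(p) = -1 + (-4 + p²)²/5 (T(p) = -1 + ((-4 + p² - p) + p)²/5 = -1 + (-4 + p²)²/5)
T(l(-4, 12)) + 315555 = (-1 + (-4 + (1/30)²)²/5) + 315555 = (-1 + (-4 + 1/900)²/5) + 315555 = (-1 + (-3599/900)²/5) + 315555 = (-1 + (⅕)*(12952801/810000)) + 315555 = (-1 + 12952801/4050000) + 315555 = 8902801/4050000 + 315555 = 1278006652801/4050000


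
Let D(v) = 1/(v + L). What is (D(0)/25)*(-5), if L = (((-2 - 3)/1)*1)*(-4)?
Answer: -1/100 ≈ -0.010000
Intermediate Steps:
L = 20 (L = (-5*1*1)*(-4) = -5*1*(-4) = -5*(-4) = 20)
D(v) = 1/(20 + v) (D(v) = 1/(v + 20) = 1/(20 + v))
(D(0)/25)*(-5) = (1/(25*(20 + 0)))*(-5) = ((1/25)/20)*(-5) = ((1/25)*(1/20))*(-5) = (1/500)*(-5) = -1/100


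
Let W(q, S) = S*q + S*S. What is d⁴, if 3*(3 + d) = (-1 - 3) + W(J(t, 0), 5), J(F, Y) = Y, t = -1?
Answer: 256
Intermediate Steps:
W(q, S) = S² + S*q (W(q, S) = S*q + S² = S² + S*q)
d = 4 (d = -3 + ((-1 - 3) + 5*(5 + 0))/3 = -3 + (-4 + 5*5)/3 = -3 + (-4 + 25)/3 = -3 + (⅓)*21 = -3 + 7 = 4)
d⁴ = 4⁴ = 256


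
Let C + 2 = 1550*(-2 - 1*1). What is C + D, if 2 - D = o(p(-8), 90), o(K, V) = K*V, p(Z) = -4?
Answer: -4290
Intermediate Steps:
D = 362 (D = 2 - (-4)*90 = 2 - 1*(-360) = 2 + 360 = 362)
C = -4652 (C = -2 + 1550*(-2 - 1*1) = -2 + 1550*(-2 - 1) = -2 + 1550*(-3) = -2 - 4650 = -4652)
C + D = -4652 + 362 = -4290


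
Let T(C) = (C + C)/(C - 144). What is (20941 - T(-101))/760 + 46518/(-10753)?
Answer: 46504926679/2002208600 ≈ 23.227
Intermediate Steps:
T(C) = 2*C/(-144 + C) (T(C) = (2*C)/(-144 + C) = 2*C/(-144 + C))
(20941 - T(-101))/760 + 46518/(-10753) = (20941 - 2*(-101)/(-144 - 101))/760 + 46518/(-10753) = (20941 - 2*(-101)/(-245))*(1/760) + 46518*(-1/10753) = (20941 - 2*(-101)*(-1)/245)*(1/760) - 46518/10753 = (20941 - 1*202/245)*(1/760) - 46518/10753 = (20941 - 202/245)*(1/760) - 46518/10753 = (5130343/245)*(1/760) - 46518/10753 = 5130343/186200 - 46518/10753 = 46504926679/2002208600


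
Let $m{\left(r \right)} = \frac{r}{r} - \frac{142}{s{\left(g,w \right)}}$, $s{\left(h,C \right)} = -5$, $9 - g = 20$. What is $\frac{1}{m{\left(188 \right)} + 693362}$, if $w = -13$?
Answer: $\frac{5}{3466957} \approx 1.4422 \cdot 10^{-6}$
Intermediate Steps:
$g = -11$ ($g = 9 - 20 = -11$)
$m{\left(r \right)} = \frac{147}{5}$ ($m{\left(r \right)} = \frac{r}{r} - \frac{142}{-5} = 1 - - \frac{142}{5} = 1 + \frac{142}{5} = \frac{147}{5}$)
$\frac{1}{m{\left(188 \right)} + 693362} = \frac{1}{\frac{147}{5} + 693362} = \frac{1}{\frac{3466957}{5}} = \frac{5}{3466957}$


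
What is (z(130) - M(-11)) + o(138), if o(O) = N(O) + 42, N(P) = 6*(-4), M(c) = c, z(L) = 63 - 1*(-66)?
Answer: 158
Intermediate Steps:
z(L) = 129 (z(L) = 63 + 66 = 129)
N(P) = -24
o(O) = 18 (o(O) = -24 + 42 = 18)
(z(130) - M(-11)) + o(138) = (129 - 1*(-11)) + 18 = (129 + 11) + 18 = 140 + 18 = 158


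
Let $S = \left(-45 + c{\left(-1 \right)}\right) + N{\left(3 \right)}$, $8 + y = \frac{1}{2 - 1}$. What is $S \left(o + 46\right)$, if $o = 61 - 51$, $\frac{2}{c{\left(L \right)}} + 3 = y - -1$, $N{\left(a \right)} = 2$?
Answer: $- \frac{21784}{9} \approx -2420.4$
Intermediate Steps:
$y = -7$ ($y = -8 + \frac{1}{2 - 1} = -8 + 1^{-1} = -8 + 1 = -7$)
$c{\left(L \right)} = - \frac{2}{9}$ ($c{\left(L \right)} = \frac{2}{-3 - 6} = \frac{2}{-9} = 2 \left(- \frac{1}{9}\right) = - \frac{2}{9}$)
$S = - \frac{389}{9}$ ($S = \left(-45 - \frac{2}{9}\right) + 2 = - \frac{407}{9} + 2 = - \frac{389}{9} \approx -43.222$)
$o = 10$
$S \left(o + 46\right) = - \frac{389 \left(10 + 46\right)}{9} = \left(- \frac{389}{9}\right) 56 = - \frac{21784}{9}$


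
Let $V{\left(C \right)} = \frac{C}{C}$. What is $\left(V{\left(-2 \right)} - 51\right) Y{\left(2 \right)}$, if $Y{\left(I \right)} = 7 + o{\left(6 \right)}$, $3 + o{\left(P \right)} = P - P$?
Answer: $-200$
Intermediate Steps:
$o{\left(P \right)} = -3$ ($o{\left(P \right)} = -3 + \left(P - P\right) = -3 + 0 = -3$)
$V{\left(C \right)} = 1$
$Y{\left(I \right)} = 4$ ($Y{\left(I \right)} = 7 - 3 = 4$)
$\left(V{\left(-2 \right)} - 51\right) Y{\left(2 \right)} = \left(1 - 51\right) 4 = \left(-50\right) 4 = -200$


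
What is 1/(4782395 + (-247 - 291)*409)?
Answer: 1/4562353 ≈ 2.1919e-7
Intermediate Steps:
1/(4782395 + (-247 - 291)*409) = 1/(4782395 - 538*409) = 1/(4782395 - 220042) = 1/4562353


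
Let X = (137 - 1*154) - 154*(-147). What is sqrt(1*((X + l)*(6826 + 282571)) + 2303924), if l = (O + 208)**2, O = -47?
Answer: sqrt(14050213098) ≈ 1.1853e+5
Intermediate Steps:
X = 22621 (X = (137 - 154) + 22638 = -17 + 22638 = 22621)
l = 25921 (l = (-47 + 208)**2 = 161**2 = 25921)
sqrt(1*((X + l)*(6826 + 282571)) + 2303924) = sqrt(1*((22621 + 25921)*(6826 + 282571)) + 2303924) = sqrt(1*(48542*289397) + 2303924) = sqrt(1*14047909174 + 2303924) = sqrt(14047909174 + 2303924) = sqrt(14050213098)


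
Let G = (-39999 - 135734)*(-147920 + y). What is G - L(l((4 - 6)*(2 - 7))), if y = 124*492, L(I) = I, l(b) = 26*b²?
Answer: 15273303896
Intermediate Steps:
y = 61008
G = 15273306496 (G = (-39999 - 135734)*(-147920 + 61008) = -175733*(-86912) = 15273306496)
G - L(l((4 - 6)*(2 - 7))) = 15273306496 - 26*((4 - 6)*(2 - 7))² = 15273306496 - 26*(-2*(-5))² = 15273306496 - 26*10² = 15273306496 - 26*100 = 15273306496 - 1*2600 = 15273306496 - 2600 = 15273303896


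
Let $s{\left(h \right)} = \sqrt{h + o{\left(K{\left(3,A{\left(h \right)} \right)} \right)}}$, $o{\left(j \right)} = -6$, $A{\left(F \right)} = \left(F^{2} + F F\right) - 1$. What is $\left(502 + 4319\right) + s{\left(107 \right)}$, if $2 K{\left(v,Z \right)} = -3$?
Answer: $4821 + \sqrt{101} \approx 4831.0$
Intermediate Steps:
$A{\left(F \right)} = -1 + 2 F^{2}$ ($A{\left(F \right)} = \left(F^{2} + F^{2}\right) - 1 = 2 F^{2} - 1 = -1 + 2 F^{2}$)
$K{\left(v,Z \right)} = - \frac{3}{2}$ ($K{\left(v,Z \right)} = \frac{1}{2} \left(-3\right) = - \frac{3}{2}$)
$s{\left(h \right)} = \sqrt{-6 + h}$ ($s{\left(h \right)} = \sqrt{h - 6} = \sqrt{-6 + h}$)
$\left(502 + 4319\right) + s{\left(107 \right)} = \left(502 + 4319\right) + \sqrt{-6 + 107} = 4821 + \sqrt{101}$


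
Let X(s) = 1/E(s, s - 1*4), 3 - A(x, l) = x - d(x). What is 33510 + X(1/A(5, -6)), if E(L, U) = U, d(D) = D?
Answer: 368607/11 ≈ 33510.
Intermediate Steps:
A(x, l) = 3 (A(x, l) = 3 - (x - x) = 3 - 1*0 = 3 + 0 = 3)
X(s) = 1/(-4 + s) (X(s) = 1/(s - 1*4) = 1/(s - 4) = 1/(-4 + s))
33510 + X(1/A(5, -6)) = 33510 + 1/(-4 + 1/3) = 33510 + 1/(-4 + ⅓) = 33510 + 1/(-11/3) = 33510 - 3/11 = 368607/11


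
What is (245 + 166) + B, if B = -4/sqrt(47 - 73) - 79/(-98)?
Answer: 40357/98 + 2*I*sqrt(26)/13 ≈ 411.81 + 0.78446*I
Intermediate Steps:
B = 79/98 + 2*I*sqrt(26)/13 (B = -4*(-I*sqrt(26)/26) - 79*(-1/98) = -4*(-I*sqrt(26)/26) + 79/98 = -(-2)*I*sqrt(26)/13 + 79/98 = 2*I*sqrt(26)/13 + 79/98 = 79/98 + 2*I*sqrt(26)/13 ≈ 0.80612 + 0.78446*I)
(245 + 166) + B = (245 + 166) + (79/98 + 2*I*sqrt(26)/13) = 411 + (79/98 + 2*I*sqrt(26)/13) = 40357/98 + 2*I*sqrt(26)/13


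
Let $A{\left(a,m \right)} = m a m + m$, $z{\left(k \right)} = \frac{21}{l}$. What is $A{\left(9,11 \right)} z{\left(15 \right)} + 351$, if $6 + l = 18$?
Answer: $2276$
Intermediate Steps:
$l = 12$ ($l = -6 + 18 = 12$)
$z{\left(k \right)} = \frac{7}{4}$ ($z{\left(k \right)} = \frac{21}{12} = 21 \cdot \frac{1}{12} = \frac{7}{4}$)
$A{\left(a,m \right)} = m + a m^{2}$ ($A{\left(a,m \right)} = a m m + m = a m^{2} + m = m + a m^{2}$)
$A{\left(9,11 \right)} z{\left(15 \right)} + 351 = 11 \left(1 + 9 \cdot 11\right) \frac{7}{4} + 351 = 11 \left(1 + 99\right) \frac{7}{4} + 351 = 11 \cdot 100 \cdot \frac{7}{4} + 351 = 1100 \cdot \frac{7}{4} + 351 = 1925 + 351 = 2276$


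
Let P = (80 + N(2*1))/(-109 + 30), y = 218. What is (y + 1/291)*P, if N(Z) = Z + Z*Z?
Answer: -5455754/22989 ≈ -237.32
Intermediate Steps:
N(Z) = Z + Z²
P = -86/79 (P = (80 + (2*1)*(1 + 2*1))/(-109 + 30) = (80 + 2*(1 + 2))/(-79) = (80 + 2*3)*(-1/79) = (80 + 6)*(-1/79) = 86*(-1/79) = -86/79 ≈ -1.0886)
(y + 1/291)*P = (218 + 1/291)*(-86/79) = (63439/291)*(-86/79) = -5455754/22989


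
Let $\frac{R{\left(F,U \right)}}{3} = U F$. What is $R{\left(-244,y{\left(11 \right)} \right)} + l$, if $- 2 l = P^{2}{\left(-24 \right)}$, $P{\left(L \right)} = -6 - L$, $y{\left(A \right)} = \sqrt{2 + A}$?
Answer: $-162 - 732 \sqrt{13} \approx -2801.3$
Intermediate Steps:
$R{\left(F,U \right)} = 3 F U$ ($R{\left(F,U \right)} = 3 U F = 3 F U$)
$l = -162$ ($l = - \frac{\left(-6 - -24\right)^{2}}{2} = - \frac{\left(-6 + 24\right)^{2}}{2} = - \frac{18^{2}}{2} = \left(- \frac{1}{2}\right) 324 = -162$)
$R{\left(-244,y{\left(11 \right)} \right)} + l = 3 \left(-244\right) \sqrt{2 + 11} - 162 = 3 \left(-244\right) \sqrt{13} - 162 = - 732 \sqrt{13} - 162 = -162 - 732 \sqrt{13}$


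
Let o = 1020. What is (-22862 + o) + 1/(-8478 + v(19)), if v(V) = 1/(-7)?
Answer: -1296257181/59347 ≈ -21842.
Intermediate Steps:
v(V) = -⅐
(-22862 + o) + 1/(-8478 + v(19)) = (-22862 + 1020) + 1/(-8478 - ⅐) = -21842 + 1/(-59347/7) = -21842 - 7/59347 = -1296257181/59347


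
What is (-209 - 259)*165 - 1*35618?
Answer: -112838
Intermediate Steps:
(-209 - 259)*165 - 1*35618 = -468*165 - 35618 = -77220 - 35618 = -112838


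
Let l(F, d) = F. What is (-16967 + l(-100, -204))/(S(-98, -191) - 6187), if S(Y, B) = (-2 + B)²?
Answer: -5689/10354 ≈ -0.54945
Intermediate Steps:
(-16967 + l(-100, -204))/(S(-98, -191) - 6187) = (-16967 - 100)/((-2 - 191)² - 6187) = -17067/((-193)² - 6187) = -17067/(37249 - 6187) = -17067/31062 = -17067*1/31062 = -5689/10354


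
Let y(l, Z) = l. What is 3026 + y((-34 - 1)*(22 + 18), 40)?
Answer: 1626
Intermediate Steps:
3026 + y((-34 - 1)*(22 + 18), 40) = 3026 + (-34 - 1)*(22 + 18) = 3026 - 35*40 = 3026 - 1400 = 1626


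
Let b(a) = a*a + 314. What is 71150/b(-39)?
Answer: 14230/367 ≈ 38.774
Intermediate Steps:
b(a) = 314 + a**2 (b(a) = a**2 + 314 = 314 + a**2)
71150/b(-39) = 71150/(314 + (-39)**2) = 71150/(314 + 1521) = 71150/1835 = 71150*(1/1835) = 14230/367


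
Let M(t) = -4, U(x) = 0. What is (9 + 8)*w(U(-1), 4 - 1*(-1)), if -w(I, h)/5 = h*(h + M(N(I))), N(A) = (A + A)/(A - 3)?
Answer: -425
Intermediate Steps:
N(A) = 2*A/(-3 + A) (N(A) = (2*A)/(-3 + A) = 2*A/(-3 + A))
w(I, h) = -5*h*(-4 + h) (w(I, h) = -5*h*(h - 4) = -5*h*(-4 + h))
(9 + 8)*w(U(-1), 4 - 1*(-1)) = (9 + 8)*(5*(4 - 1*(-1))*(4 - (4 - 1*(-1)))) = 17*(5*(4 + 1)*(4 - (4 + 1))) = 17*(5*5*(4 - 1*5)) = 17*(5*5*(4 - 5)) = 17*(5*5*(-1)) = 17*(-25) = -425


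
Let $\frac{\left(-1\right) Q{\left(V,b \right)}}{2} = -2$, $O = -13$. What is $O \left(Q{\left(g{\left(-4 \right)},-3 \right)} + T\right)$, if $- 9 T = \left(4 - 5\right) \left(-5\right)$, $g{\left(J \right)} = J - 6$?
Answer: $- \frac{403}{9} \approx -44.778$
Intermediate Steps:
$g{\left(J \right)} = -6 + J$ ($g{\left(J \right)} = J - 6 = -6 + J$)
$Q{\left(V,b \right)} = 4$ ($Q{\left(V,b \right)} = \left(-2\right) \left(-2\right) = 4$)
$T = - \frac{5}{9}$ ($T = - \frac{\left(4 - 5\right) \left(-5\right)}{9} = - \frac{\left(-1\right) \left(-5\right)}{9} = \left(- \frac{1}{9}\right) 5 = - \frac{5}{9} \approx -0.55556$)
$O \left(Q{\left(g{\left(-4 \right)},-3 \right)} + T\right) = - 13 \left(4 - \frac{5}{9}\right) = \left(-13\right) \frac{31}{9} = - \frac{403}{9}$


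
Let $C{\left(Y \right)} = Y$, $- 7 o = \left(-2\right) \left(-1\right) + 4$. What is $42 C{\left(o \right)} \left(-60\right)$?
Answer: $2160$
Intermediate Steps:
$o = - \frac{6}{7}$ ($o = - \frac{\left(-2\right) \left(-1\right) + 4}{7} = - \frac{2 + 4}{7} = \left(- \frac{1}{7}\right) 6 = - \frac{6}{7} \approx -0.85714$)
$42 C{\left(o \right)} \left(-60\right) = 42 \left(- \frac{6}{7}\right) \left(-60\right) = \left(-36\right) \left(-60\right) = 2160$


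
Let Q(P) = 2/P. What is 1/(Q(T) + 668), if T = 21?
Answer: 21/14030 ≈ 0.0014968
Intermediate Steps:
1/(Q(T) + 668) = 1/(2/21 + 668) = 1/(14030/21) = 21/14030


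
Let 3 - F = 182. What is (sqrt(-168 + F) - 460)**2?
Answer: (460 - I*sqrt(347))**2 ≈ 2.1125e+5 - 17138.0*I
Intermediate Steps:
F = -179 (F = 3 - 1*182 = 3 - 182 = -179)
(sqrt(-168 + F) - 460)**2 = (sqrt(-168 - 179) - 460)**2 = (sqrt(-347) - 460)**2 = (I*sqrt(347) - 460)**2 = (-460 + I*sqrt(347))**2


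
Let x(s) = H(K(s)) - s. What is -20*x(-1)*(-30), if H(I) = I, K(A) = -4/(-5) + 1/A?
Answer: 480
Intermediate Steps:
K(A) = ⅘ + 1/A (K(A) = -4*(-⅕) + 1/A = ⅘ + 1/A)
x(s) = ⅘ + 1/s - s (x(s) = (⅘ + 1/s) - s = ⅘ + 1/s - s)
-20*x(-1)*(-30) = -20*(⅘ + 1/(-1) - 1*(-1))*(-30) = -20*(⅘ - 1 + 1)*(-30) = -20*⅘*(-30) = -16*(-30) = 480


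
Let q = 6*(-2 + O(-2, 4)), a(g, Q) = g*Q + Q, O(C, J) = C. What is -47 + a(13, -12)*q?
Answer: 3985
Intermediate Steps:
a(g, Q) = Q + Q*g (a(g, Q) = Q*g + Q = Q + Q*g)
q = -24 (q = 6*(-2 - 2) = 6*(-4) = -24)
-47 + a(13, -12)*q = -47 - 12*(1 + 13)*(-24) = -47 - 12*14*(-24) = -47 - 168*(-24) = -47 + 4032 = 3985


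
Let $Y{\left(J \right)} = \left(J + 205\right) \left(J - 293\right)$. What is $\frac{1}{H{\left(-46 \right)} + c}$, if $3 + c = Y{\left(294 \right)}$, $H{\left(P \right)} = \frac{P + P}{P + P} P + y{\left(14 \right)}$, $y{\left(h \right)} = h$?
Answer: $\frac{1}{464} \approx 0.0021552$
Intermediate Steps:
$H{\left(P \right)} = 14 + P$ ($H{\left(P \right)} = \frac{P + P}{P + P} P + 14 = \frac{2 P}{2 P} P + 14 = 2 P \frac{1}{2 P} P + 14 = 1 P + 14 = P + 14 = 14 + P$)
$Y{\left(J \right)} = \left(-293 + J\right) \left(205 + J\right)$ ($Y{\left(J \right)} = \left(205 + J\right) \left(-293 + J\right) = \left(-293 + J\right) \left(205 + J\right)$)
$c = 496$ ($c = -3 - \left(85937 - 86436\right) = -3 - -499 = -3 + 499 = 496$)
$\frac{1}{H{\left(-46 \right)} + c} = \frac{1}{\left(14 - 46\right) + 496} = \frac{1}{-32 + 496} = \frac{1}{464}$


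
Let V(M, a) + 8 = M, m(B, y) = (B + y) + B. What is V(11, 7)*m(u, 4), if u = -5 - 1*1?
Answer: -24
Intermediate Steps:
u = -6 (u = -5 - 1 = -6)
m(B, y) = y + 2*B
V(M, a) = -8 + M
V(11, 7)*m(u, 4) = (-8 + 11)*(4 + 2*(-6)) = 3*(4 - 12) = 3*(-8) = -24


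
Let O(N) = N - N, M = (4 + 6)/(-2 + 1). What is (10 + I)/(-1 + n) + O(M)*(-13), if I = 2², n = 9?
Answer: 7/4 ≈ 1.7500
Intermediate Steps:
I = 4
M = -10 (M = 10/(-1) = 10*(-1) = -10)
O(N) = 0
(10 + I)/(-1 + n) + O(M)*(-13) = (10 + 4)/(-1 + 9) + 0*(-13) = 14/8 + 0 = 14*(⅛) + 0 = 7/4 + 0 = 7/4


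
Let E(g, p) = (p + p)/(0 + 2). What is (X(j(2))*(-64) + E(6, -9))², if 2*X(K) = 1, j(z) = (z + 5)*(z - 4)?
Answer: 1681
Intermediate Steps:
j(z) = (-4 + z)*(5 + z) (j(z) = (5 + z)*(-4 + z) = (-4 + z)*(5 + z))
X(K) = ½ (X(K) = (½)*1 = ½)
E(g, p) = p (E(g, p) = (2*p)/2 = (2*p)*(½) = p)
(X(j(2))*(-64) + E(6, -9))² = ((½)*(-64) - 9)² = (-32 - 9)² = (-41)² = 1681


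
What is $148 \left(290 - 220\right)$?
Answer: $10360$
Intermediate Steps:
$148 \left(290 - 220\right) = 148 \cdot 70 = 10360$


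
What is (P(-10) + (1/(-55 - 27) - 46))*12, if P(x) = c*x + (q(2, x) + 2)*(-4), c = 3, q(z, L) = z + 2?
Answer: -49206/41 ≈ -1200.1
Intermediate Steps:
q(z, L) = 2 + z
P(x) = -24 + 3*x (P(x) = 3*x + ((2 + 2) + 2)*(-4) = 3*x + (4 + 2)*(-4) = 3*x + 6*(-4) = 3*x - 24 = -24 + 3*x)
(P(-10) + (1/(-55 - 27) - 46))*12 = ((-24 + 3*(-10)) + (1/(-55 - 27) - 46))*12 = ((-24 - 30) + (1/(-82) - 46))*12 = (-54 + (-1/82 - 46))*12 = (-54 - 3773/82)*12 = -8201/82*12 = -49206/41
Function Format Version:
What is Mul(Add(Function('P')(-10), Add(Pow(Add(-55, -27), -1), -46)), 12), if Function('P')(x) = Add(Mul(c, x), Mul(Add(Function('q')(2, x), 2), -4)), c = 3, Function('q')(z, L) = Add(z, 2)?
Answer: Rational(-49206, 41) ≈ -1200.1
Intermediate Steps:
Function('q')(z, L) = Add(2, z)
Function('P')(x) = Add(-24, Mul(3, x)) (Function('P')(x) = Add(Mul(3, x), Mul(Add(Add(2, 2), 2), -4)) = Add(Mul(3, x), Mul(Add(4, 2), -4)) = Add(Mul(3, x), Mul(6, -4)) = Add(Mul(3, x), -24) = Add(-24, Mul(3, x)))
Mul(Add(Function('P')(-10), Add(Pow(Add(-55, -27), -1), -46)), 12) = Mul(Add(Add(-24, Mul(3, -10)), Add(Pow(Add(-55, -27), -1), -46)), 12) = Mul(Add(Add(-24, -30), Add(Pow(-82, -1), -46)), 12) = Mul(Add(-54, Add(Rational(-1, 82), -46)), 12) = Mul(Add(-54, Rational(-3773, 82)), 12) = Mul(Rational(-8201, 82), 12) = Rational(-49206, 41)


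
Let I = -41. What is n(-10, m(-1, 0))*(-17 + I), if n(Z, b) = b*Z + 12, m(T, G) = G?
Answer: -696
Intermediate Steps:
n(Z, b) = 12 + Z*b (n(Z, b) = Z*b + 12 = 12 + Z*b)
n(-10, m(-1, 0))*(-17 + I) = (12 - 10*0)*(-17 - 41) = (12 + 0)*(-58) = 12*(-58) = -696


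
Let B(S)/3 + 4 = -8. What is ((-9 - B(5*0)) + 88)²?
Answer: 13225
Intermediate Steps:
B(S) = -36 (B(S) = -12 + 3*(-8) = -12 - 24 = -36)
((-9 - B(5*0)) + 88)² = ((-9 - 1*(-36)) + 88)² = ((-9 + 36) + 88)² = (27 + 88)² = 115² = 13225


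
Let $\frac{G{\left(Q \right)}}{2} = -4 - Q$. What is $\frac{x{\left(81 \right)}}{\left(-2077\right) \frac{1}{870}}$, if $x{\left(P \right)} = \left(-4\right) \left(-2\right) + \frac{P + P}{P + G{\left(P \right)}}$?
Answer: $- \frac{478500}{184853} \approx -2.5885$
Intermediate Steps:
$G{\left(Q \right)} = -8 - 2 Q$ ($G{\left(Q \right)} = 2 \left(-4 - Q\right) = -8 - 2 Q$)
$x{\left(P \right)} = 8 + \frac{2 P}{-8 - P}$ ($x{\left(P \right)} = \left(-4\right) \left(-2\right) + \frac{P + P}{P - \left(8 + 2 P\right)} = 8 + \frac{2 P}{-8 - P}$)
$\frac{x{\left(81 \right)}}{\left(-2077\right) \frac{1}{870}} = \frac{2 \frac{1}{8 + 81} \left(32 + 3 \cdot 81\right)}{\left(-2077\right) \frac{1}{870}} = \frac{2 \cdot \frac{1}{89} \left(32 + 243\right)}{\left(-2077\right) \frac{1}{870}} = \frac{2 \cdot \frac{1}{89} \cdot 275}{- \frac{2077}{870}} = \frac{550}{89} \left(- \frac{870}{2077}\right) = - \frac{478500}{184853}$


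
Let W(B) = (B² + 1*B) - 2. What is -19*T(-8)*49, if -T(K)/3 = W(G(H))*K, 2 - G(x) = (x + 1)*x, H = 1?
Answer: 44688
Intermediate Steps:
G(x) = 2 - x*(1 + x) (G(x) = 2 - (x + 1)*x = 2 - (1 + x)*x = 2 - x*(1 + x))
W(B) = -2 + B + B² (W(B) = (B² + B) - 2 = (B + B²) - 2 = -2 + B + B²)
T(K) = 6*K (T(K) = -3*(-2 + (2 - 1*1 - 1*1²) + (2 - 1*1 - 1*1²)²)*K = -3*(-2 + (2 - 1 - 1*1) + (2 - 1 - 1*1)²)*K = -3*(-2 + (2 - 1 - 1) + (2 - 1 - 1)²)*K = -3*(-2 + 0 + 0²)*K = -3*(-2 + 0 + 0)*K = -(-6)*K = 6*K)
-19*T(-8)*49 = -114*(-8)*49 = -19*(-48)*49 = 912*49 = 44688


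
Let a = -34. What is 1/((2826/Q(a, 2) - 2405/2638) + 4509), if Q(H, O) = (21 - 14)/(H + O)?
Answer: -18466/155313257 ≈ -0.00011890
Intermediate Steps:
Q(H, O) = 7/(H + O)
1/((2826/Q(a, 2) - 2405/2638) + 4509) = 1/((2826/((7/(-34 + 2))) - 2405/2638) + 4509) = 1/((2826/((7/(-32))) - 2405*1/2638) + 4509) = 1/((2826/((7*(-1/32))) - 2405/2638) + 4509) = 1/((2826/(-7/32) - 2405/2638) + 4509) = 1/((2826*(-32/7) - 2405/2638) + 4509) = 1/((-90432/7 - 2405/2638) + 4509) = 1/(-238576451/18466 + 4509) = 1/(-155313257/18466) = -18466/155313257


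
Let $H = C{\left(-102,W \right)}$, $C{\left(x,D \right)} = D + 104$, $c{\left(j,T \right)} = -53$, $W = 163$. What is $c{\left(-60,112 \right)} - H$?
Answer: $-320$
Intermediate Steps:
$C{\left(x,D \right)} = 104 + D$
$H = 267$ ($H = 104 + 163 = 267$)
$c{\left(-60,112 \right)} - H = -53 - 267 = -320$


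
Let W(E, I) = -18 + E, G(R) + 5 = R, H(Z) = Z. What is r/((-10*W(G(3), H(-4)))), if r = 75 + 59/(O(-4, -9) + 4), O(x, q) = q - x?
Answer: 2/25 ≈ 0.080000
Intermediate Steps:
G(R) = -5 + R
r = 16 (r = 75 + 59/((-9 - 1*(-4)) + 4) = 75 + 59/((-9 + 4) + 4) = 75 + 59/(-5 + 4) = 75 + 59/(-1) = 75 - 1*59 = 75 - 59 = 16)
r/((-10*W(G(3), H(-4)))) = 16/((-10*(-18 + (-5 + 3)))) = 16/((-10*(-18 - 2))) = 16/((-10*(-20))) = 16/200 = 16*(1/200) = 2/25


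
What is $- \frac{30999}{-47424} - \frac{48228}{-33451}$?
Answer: $\frac{1108037407}{528793408} \approx 2.0954$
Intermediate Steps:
$- \frac{30999}{-47424} - \frac{48228}{-33451} = \left(-30999\right) \left(- \frac{1}{47424}\right) - - \frac{48228}{33451} = \frac{10333}{15808} + \frac{48228}{33451} = \frac{1108037407}{528793408}$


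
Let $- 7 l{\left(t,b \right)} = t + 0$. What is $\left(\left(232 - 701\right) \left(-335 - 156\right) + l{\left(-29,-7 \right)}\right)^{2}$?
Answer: $\frac{2598485968324}{49} \approx 5.303 \cdot 10^{10}$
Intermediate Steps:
$l{\left(t,b \right)} = - \frac{t}{7}$ ($l{\left(t,b \right)} = - \frac{t + 0}{7} = - \frac{t}{7}$)
$\left(\left(232 - 701\right) \left(-335 - 156\right) + l{\left(-29,-7 \right)}\right)^{2} = \left(\left(232 - 701\right) \left(-335 - 156\right) - - \frac{29}{7}\right)^{2} = \left(\left(-469\right) \left(-491\right) + \frac{29}{7}\right)^{2} = \left(230279 + \frac{29}{7}\right)^{2} = \left(\frac{1611982}{7}\right)^{2} = \frac{2598485968324}{49}$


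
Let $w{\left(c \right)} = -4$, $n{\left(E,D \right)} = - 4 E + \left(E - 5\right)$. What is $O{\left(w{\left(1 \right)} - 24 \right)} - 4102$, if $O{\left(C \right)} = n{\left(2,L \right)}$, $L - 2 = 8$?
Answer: $-4113$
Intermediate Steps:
$L = 10$ ($L = 2 + 8 = 10$)
$n{\left(E,D \right)} = -5 - 3 E$ ($n{\left(E,D \right)} = - 4 E + \left(-5 + E\right) = -5 - 3 E$)
$O{\left(C \right)} = -11$ ($O{\left(C \right)} = -5 - 6 = -11$)
$O{\left(w{\left(1 \right)} - 24 \right)} - 4102 = -11 - 4102 = -4113$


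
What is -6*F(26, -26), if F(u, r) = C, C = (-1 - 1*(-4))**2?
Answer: -54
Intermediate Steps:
C = 9 (C = (-1 + 4)**2 = 3**2 = 9)
F(u, r) = 9
-6*F(26, -26) = -6*9 = -54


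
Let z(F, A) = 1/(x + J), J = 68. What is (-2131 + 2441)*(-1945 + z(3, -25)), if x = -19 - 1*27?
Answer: -6632295/11 ≈ -6.0294e+5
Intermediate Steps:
x = -46 (x = -19 - 27 = -46)
z(F, A) = 1/22 (z(F, A) = 1/(-46 + 68) = 1/22)
(-2131 + 2441)*(-1945 + z(3, -25)) = (-2131 + 2441)*(-1945 + 1/22) = 310*(-42789/22) = -6632295/11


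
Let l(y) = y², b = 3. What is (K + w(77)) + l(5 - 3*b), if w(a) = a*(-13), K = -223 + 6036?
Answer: 4828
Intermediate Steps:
K = 5813
w(a) = -13*a
(K + w(77)) + l(5 - 3*b) = (5813 - 13*77) + (5 - 3*3)² = (5813 - 1001) + (5 - 9)² = 4812 + (-4)² = 4812 + 16 = 4828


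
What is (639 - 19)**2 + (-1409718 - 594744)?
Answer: -1620062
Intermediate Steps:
(639 - 19)**2 + (-1409718 - 594744) = 620**2 - 2004462 = 384400 - 2004462 = -1620062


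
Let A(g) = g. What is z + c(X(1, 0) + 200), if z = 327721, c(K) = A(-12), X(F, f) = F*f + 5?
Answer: 327709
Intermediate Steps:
X(F, f) = 5 + F*f
c(K) = -12
z + c(X(1, 0) + 200) = 327721 - 12 = 327709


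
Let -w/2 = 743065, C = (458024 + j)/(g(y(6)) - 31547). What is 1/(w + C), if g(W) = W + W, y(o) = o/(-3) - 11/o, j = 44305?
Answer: -94664/140684517307 ≈ -6.7288e-7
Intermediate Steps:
y(o) = -11/o - o/3 (y(o) = o*(-1/3) - 11/o = -o/3 - 11/o = -11/o - o/3)
g(W) = 2*W
C = -1506987/94664 (C = (458024 + 44305)/(2*(-11/6 - 1/3*6) - 31547) = 502329/(2*(-11*1/6 - 2) - 31547) = 502329/(2*(-11/6 - 2) - 31547) = 502329/(2*(-23/6) - 31547) = 502329/(-23/3 - 31547) = 502329/(-94664/3) = 502329*(-3/94664) = -1506987/94664 ≈ -15.919)
w = -1486130 (w = -2*743065 = -1486130)
1/(w + C) = 1/(-1486130 - 1506987/94664) = 1/(-140684517307/94664) = -94664/140684517307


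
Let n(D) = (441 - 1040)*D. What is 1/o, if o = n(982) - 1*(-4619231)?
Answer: 1/4031013 ≈ 2.4808e-7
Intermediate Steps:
n(D) = -599*D
o = 4031013 (o = -599*982 - 1*(-4619231) = -588218 + 4619231 = 4031013)
1/o = 1/4031013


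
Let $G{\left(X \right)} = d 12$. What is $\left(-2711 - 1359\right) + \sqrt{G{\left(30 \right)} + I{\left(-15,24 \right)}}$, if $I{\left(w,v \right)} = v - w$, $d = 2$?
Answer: $-4070 + 3 \sqrt{7} \approx -4062.1$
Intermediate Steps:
$G{\left(X \right)} = 24$ ($G{\left(X \right)} = 2 \cdot 12 = 24$)
$\left(-2711 - 1359\right) + \sqrt{G{\left(30 \right)} + I{\left(-15,24 \right)}} = \left(-2711 - 1359\right) + \sqrt{24 + \left(24 - -15\right)} = -4070 + \sqrt{24 + \left(24 + 15\right)} = -4070 + \sqrt{24 + 39} = -4070 + \sqrt{63} = -4070 + 3 \sqrt{7}$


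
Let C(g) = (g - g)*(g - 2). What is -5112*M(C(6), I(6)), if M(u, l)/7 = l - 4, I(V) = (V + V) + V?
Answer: -500976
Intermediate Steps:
I(V) = 3*V (I(V) = 2*V + V = 3*V)
C(g) = 0 (C(g) = 0*(-2 + g) = 0)
M(u, l) = -28 + 7*l (M(u, l) = 7*(l - 4) = 7*(-4 + l) = -28 + 7*l)
-5112*M(C(6), I(6)) = -5112*(-28 + 7*(3*6)) = -5112*(-28 + 7*18) = -5112*(-28 + 126) = -5112*98 = -500976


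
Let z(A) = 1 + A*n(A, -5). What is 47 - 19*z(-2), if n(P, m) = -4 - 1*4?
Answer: -276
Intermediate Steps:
n(P, m) = -8 (n(P, m) = -4 - 4 = -8)
z(A) = 1 - 8*A (z(A) = 1 + A*(-8) = 1 - 8*A)
47 - 19*z(-2) = 47 - 19*(1 - 8*(-2)) = 47 - 19*(1 + 16) = 47 - 19*17 = 47 - 323 = -276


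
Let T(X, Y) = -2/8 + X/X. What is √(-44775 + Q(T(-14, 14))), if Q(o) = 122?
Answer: I*√44653 ≈ 211.31*I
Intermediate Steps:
T(X, Y) = ¾ (T(X, Y) = -2*⅛ + 1 = -¼ + 1 = ¾)
√(-44775 + Q(T(-14, 14))) = √(-44775 + 122) = √(-44653) = I*√44653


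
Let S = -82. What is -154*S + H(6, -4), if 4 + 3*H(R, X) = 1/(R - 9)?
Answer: 113639/9 ≈ 12627.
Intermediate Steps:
H(R, X) = -4/3 + 1/(3*(-9 + R)) (H(R, X) = -4/3 + 1/(3*(R - 9)) = -4/3 + 1/(3*(-9 + R)))
-154*S + H(6, -4) = -154*(-82) + (37 - 4*6)/(3*(-9 + 6)) = 12628 + (1/3)*(37 - 24)/(-3) = 12628 + (1/3)*(-1/3)*13 = 12628 - 13/9 = 113639/9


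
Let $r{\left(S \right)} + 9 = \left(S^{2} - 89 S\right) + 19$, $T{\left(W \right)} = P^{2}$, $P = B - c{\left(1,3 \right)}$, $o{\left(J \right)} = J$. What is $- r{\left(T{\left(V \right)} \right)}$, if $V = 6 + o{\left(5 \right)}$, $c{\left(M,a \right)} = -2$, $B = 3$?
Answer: $1590$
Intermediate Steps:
$P = 5$ ($P = 3 - -2 = 3 + 2 = 5$)
$V = 11$ ($V = 6 + 5 = 11$)
$T{\left(W \right)} = 25$ ($T{\left(W \right)} = 5^{2} = 25$)
$r{\left(S \right)} = 10 + S^{2} - 89 S$ ($r{\left(S \right)} = -9 + \left(\left(S^{2} - 89 S\right) + 19\right) = -9 + \left(19 + S^{2} - 89 S\right) = 10 + S^{2} - 89 S$)
$- r{\left(T{\left(V \right)} \right)} = - (10 + 25^{2} - 2225) = - (10 + 625 - 2225) = \left(-1\right) \left(-1590\right) = 1590$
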